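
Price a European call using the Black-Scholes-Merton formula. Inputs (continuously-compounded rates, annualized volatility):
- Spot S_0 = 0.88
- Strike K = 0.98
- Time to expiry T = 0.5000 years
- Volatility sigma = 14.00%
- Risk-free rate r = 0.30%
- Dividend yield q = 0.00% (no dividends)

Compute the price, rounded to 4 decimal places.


d1 = (ln(S/K) + (r - q + 0.5*sigma^2) * T) / (sigma * sqrt(T)) = -1.02258413
d2 = d1 - sigma * sqrt(T) = -1.12157908
exp(-rT) = 0.99850112; exp(-qT) = 1.00000000
C = S_0 * exp(-qT) * N(d1) - K * exp(-rT) * N(d2)
N(d1) = 0.15325226; N(d2) = 0.13102073
C = 0.8800 * 1.00000000 * 0.15325226 - 0.9800 * 0.99850112 * 0.13102073 = 0.0067

Answer: Price = 0.0067


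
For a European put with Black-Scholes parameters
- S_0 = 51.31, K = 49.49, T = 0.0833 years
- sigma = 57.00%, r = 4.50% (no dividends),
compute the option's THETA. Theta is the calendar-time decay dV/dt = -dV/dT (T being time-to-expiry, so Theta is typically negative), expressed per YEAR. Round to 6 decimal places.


d1 = 0.3245699326; d2 = 0.1600580181
phi(d1) = 0.3784726931; exp(-qT) = 1.0000000000; exp(-rT) = 0.9962585169
Theta = -S*exp(-qT)*phi(d1)*sigma/(2*sqrt(T)) + r*K*exp(-rT)*N(-d2) - q*S*exp(-qT)*N(-d1)
N(-d1) = 0.3727532932; N(-d2) = 0.4364176857; sqrt(T) = 0.2886173938
Term 1 = -51.3100 * 1.0000000000 * 0.3784726931 * 0.5700 / (2 * 0.2886173938) = -19.1760398906
Term 2 = 0.0450 * 49.4900 * 0.9962585169 * 0.4364176857 = 0.9682875697
Term 3 = 0 (no dividend yield, q = 0)
Theta = -19.1760398906 + (0.9682875697) + (0.0000000000) = -18.207752

Answer: Theta = -18.207752


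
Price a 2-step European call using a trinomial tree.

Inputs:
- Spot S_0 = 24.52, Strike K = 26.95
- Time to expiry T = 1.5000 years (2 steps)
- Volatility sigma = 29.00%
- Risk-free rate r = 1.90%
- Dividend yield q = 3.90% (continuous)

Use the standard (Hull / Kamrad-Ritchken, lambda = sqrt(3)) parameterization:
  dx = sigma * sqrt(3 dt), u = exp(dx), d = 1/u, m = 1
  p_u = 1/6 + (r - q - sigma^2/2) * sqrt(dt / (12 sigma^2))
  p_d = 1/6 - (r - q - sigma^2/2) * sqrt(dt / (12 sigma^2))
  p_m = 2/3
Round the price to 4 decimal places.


dt = T/N = 0.750000; dx = sigma*sqrt(3*dt) = 0.435000
u = exp(dx) = 1.544963; d = 1/u = 0.647265
p_u = 0.113175, p_m = 0.666667, p_d = 0.220158
Discount per step: exp(-r*dt) = 0.985851
Stock lattice S(k, j) with j the centered position index:
  k=0: S(0,+0) = 24.5200
  k=1: S(1,-1) = 15.8709; S(1,+0) = 24.5200; S(1,+1) = 37.8825
  k=2: S(2,-2) = 10.2727; S(2,-1) = 15.8709; S(2,+0) = 24.5200; S(2,+1) = 37.8825; S(2,+2) = 58.5271
Terminal payoffs V(N, j) = max(S_T - K, 0):
  V(2,-2) = 0.000000; V(2,-1) = 0.000000; V(2,+0) = 0.000000; V(2,+1) = 10.932494; V(2,+2) = 31.577054
Backward induction: V(k, j) = exp(-r*dt) * [p_u * V(k+1, j+1) + p_m * V(k+1, j) + p_d * V(k+1, j-1)]
  V(1,-1) = exp(-r*dt) * [p_u*0.000000 + p_m*0.000000 + p_d*0.000000] = 0.000000
  V(1,+0) = exp(-r*dt) * [p_u*10.932494 + p_m*0.000000 + p_d*0.000000] = 1.219782
  V(1,+1) = exp(-r*dt) * [p_u*31.577054 + p_m*10.932494 + p_d*0.000000] = 10.708385
  V(0,+0) = exp(-r*dt) * [p_u*10.708385 + p_m*1.219782 + p_d*0.000000] = 1.996459

Answer: Price = V(0,0) = 1.9965


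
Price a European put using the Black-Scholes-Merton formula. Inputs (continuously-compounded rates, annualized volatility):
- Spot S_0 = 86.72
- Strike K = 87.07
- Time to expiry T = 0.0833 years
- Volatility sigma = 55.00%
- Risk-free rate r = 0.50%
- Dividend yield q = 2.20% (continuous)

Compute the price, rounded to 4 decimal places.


Answer: Price = 5.7304

Derivation:
d1 = (ln(S/K) + (r - q + 0.5*sigma^2) * T) / (sigma * sqrt(T)) = 0.04507490
d2 = d1 - sigma * sqrt(T) = -0.11366467
exp(-rT) = 0.99958359; exp(-qT) = 0.99816908
P = K * exp(-rT) * N(-d2) - S_0 * exp(-qT) * N(-d1)
N(-d1) = 0.48202380; N(-d2) = 0.54524819
P = 87.0700 * 0.99958359 * 0.54524819 - 86.7200 * 0.99816908 * 0.48202380 = 5.7304


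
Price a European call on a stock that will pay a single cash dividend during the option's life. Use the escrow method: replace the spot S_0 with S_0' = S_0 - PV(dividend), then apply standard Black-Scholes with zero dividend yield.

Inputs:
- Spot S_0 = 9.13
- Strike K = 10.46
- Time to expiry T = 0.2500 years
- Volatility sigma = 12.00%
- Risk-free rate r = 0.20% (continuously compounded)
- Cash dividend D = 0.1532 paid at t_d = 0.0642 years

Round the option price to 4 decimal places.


Answer: Price = 0.0010

Derivation:
PV(D) = D * exp(-r * t_d) = 0.1532 * 0.99987161 = 0.15318033
S_0' = S_0 - PV(D) = 9.1300 - 0.15318033 = 8.97681967
d1 = (ln(S_0'/K) + (r + sigma^2/2)*T) / (sigma*sqrt(T)) = -2.51021327
d2 = d1 - sigma*sqrt(T) = -2.57021327
exp(-rT) = 0.99950012
N(d1) = 0.00603291; N(d2) = 0.00508180
C = S_0' * N(d1) - K * exp(-rT) * N(d2) = 8.97681967 * 0.00603291 - 10.4600 * 0.99950012 * 0.00508180 = 0.0010


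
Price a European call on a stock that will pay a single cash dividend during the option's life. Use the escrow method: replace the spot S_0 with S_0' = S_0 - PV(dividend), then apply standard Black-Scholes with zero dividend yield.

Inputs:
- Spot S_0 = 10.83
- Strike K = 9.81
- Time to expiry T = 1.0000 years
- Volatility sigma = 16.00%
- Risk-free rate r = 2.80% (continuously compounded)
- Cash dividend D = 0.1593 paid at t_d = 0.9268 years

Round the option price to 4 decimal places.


PV(D) = D * exp(-r * t_d) = 0.1593 * 0.97438342 = 0.15521928
S_0' = S_0 - PV(D) = 10.8300 - 0.15521928 = 10.67478072
d1 = (ln(S_0'/K) + (r + sigma^2/2)*T) / (sigma*sqrt(T)) = 0.78301090
d2 = d1 - sigma*sqrt(T) = 0.62301090
exp(-rT) = 0.97238837
N(d1) = 0.78318964; N(d2) = 0.73336132
C = S_0' * N(d1) - K * exp(-rT) * N(d2) = 10.67478072 * 0.78318964 - 9.8100 * 0.97238837 * 0.73336132 = 1.3647

Answer: Price = 1.3647


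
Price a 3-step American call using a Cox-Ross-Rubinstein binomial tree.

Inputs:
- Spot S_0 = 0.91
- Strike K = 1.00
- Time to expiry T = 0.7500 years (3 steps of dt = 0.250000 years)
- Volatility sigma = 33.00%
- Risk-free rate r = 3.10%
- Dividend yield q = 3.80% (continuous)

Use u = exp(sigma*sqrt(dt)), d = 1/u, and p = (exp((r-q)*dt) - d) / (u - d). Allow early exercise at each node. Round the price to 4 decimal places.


dt = T/N = 0.250000
u = exp(sigma*sqrt(dt)) = 1.179393; d = 1/u = 0.847894
p = (exp((r-q)*dt) - d) / (u - d) = 0.453569
Discount per step: exp(-r*dt) = 0.992280
Stock lattice S(k, i) with i counting down-moves:
  k=0: S(0,0) = 0.9100
  k=1: S(1,0) = 1.0732; S(1,1) = 0.7716
  k=2: S(2,0) = 1.2658; S(2,1) = 0.9100; S(2,2) = 0.6542
  k=3: S(3,0) = 1.4929; S(3,1) = 1.0732; S(3,2) = 0.7716; S(3,3) = 0.5547
Terminal payoffs V(N, i) = max(S_T - K, 0):
  V(3,0) = 0.492853; V(3,1) = 0.073248; V(3,2) = 0.000000; V(3,3) = 0.000000
Backward induction: V(k, i) = exp(-r*dt) * [p * V(k+1, i) + (1-p) * V(k+1, i+1)]; then take max(V_cont, immediate exercise) for American.
  V(2,0) = exp(-r*dt) * [p*0.492853 + (1-p)*0.073248] = 0.261533; exercise = 0.265781; V(2,0) = max -> 0.265781
  V(2,1) = exp(-r*dt) * [p*0.073248 + (1-p)*0.000000] = 0.032966; exercise = 0.000000; V(2,1) = max -> 0.032966
  V(2,2) = exp(-r*dt) * [p*0.000000 + (1-p)*0.000000] = 0.000000; exercise = 0.000000; V(2,2) = max -> 0.000000
  V(1,0) = exp(-r*dt) * [p*0.265781 + (1-p)*0.032966] = 0.137494; exercise = 0.073248; V(1,0) = max -> 0.137494
  V(1,1) = exp(-r*dt) * [p*0.032966 + (1-p)*0.000000] = 0.014837; exercise = 0.000000; V(1,1) = max -> 0.014837
  V(0,0) = exp(-r*dt) * [p*0.137494 + (1-p)*0.014837] = 0.069926; exercise = 0.000000; V(0,0) = max -> 0.069926

Answer: Price = V(0,0) = 0.0699


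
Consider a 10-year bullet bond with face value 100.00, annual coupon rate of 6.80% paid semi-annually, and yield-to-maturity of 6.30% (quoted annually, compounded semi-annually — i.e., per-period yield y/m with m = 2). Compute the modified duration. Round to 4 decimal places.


Answer: Modified duration = 7.2395

Derivation:
Coupon per period c = face * coupon_rate / m = 3.400000
Periods per year m = 2; per-period yield y/m = 0.031500
Number of cashflows N = 20
Cashflows (t years, CF_t, discount factor 1/(1+y/m)^(m*t), PV):
  t = 0.5000: CF_t = 3.400000, DF = 0.969462, PV = 3.296171
  t = 1.0000: CF_t = 3.400000, DF = 0.939856, PV = 3.195512
  t = 1.5000: CF_t = 3.400000, DF = 0.911155, PV = 3.097927
  t = 2.0000: CF_t = 3.400000, DF = 0.883330, PV = 3.003323
  t = 2.5000: CF_t = 3.400000, DF = 0.856355, PV = 2.911607
  t = 3.0000: CF_t = 3.400000, DF = 0.830204, PV = 2.822692
  t = 3.5000: CF_t = 3.400000, DF = 0.804851, PV = 2.736493
  t = 4.0000: CF_t = 3.400000, DF = 0.780272, PV = 2.652926
  t = 4.5000: CF_t = 3.400000, DF = 0.756444, PV = 2.571910
  t = 5.0000: CF_t = 3.400000, DF = 0.733344, PV = 2.493369
  t = 5.5000: CF_t = 3.400000, DF = 0.710949, PV = 2.417227
  t = 6.0000: CF_t = 3.400000, DF = 0.689238, PV = 2.343409
  t = 6.5000: CF_t = 3.400000, DF = 0.668190, PV = 2.271846
  t = 7.0000: CF_t = 3.400000, DF = 0.647785, PV = 2.202468
  t = 7.5000: CF_t = 3.400000, DF = 0.628003, PV = 2.135209
  t = 8.0000: CF_t = 3.400000, DF = 0.608825, PV = 2.070004
  t = 8.5000: CF_t = 3.400000, DF = 0.590232, PV = 2.006790
  t = 9.0000: CF_t = 3.400000, DF = 0.572208, PV = 1.945507
  t = 9.5000: CF_t = 3.400000, DF = 0.554734, PV = 1.886095
  t = 10.0000: CF_t = 103.400000, DF = 0.537793, PV = 55.607823
Price P = sum_t PV_t = 103.668307
First compute Macaulay numerator sum_t t * PV_t:
  t * PV_t at t = 0.5000: 1.648085
  t * PV_t at t = 1.0000: 3.195512
  t * PV_t at t = 1.5000: 4.646891
  t * PV_t at t = 2.0000: 6.006645
  t * PV_t at t = 2.5000: 7.279018
  t * PV_t at t = 3.0000: 8.468077
  t * PV_t at t = 3.5000: 9.577724
  t * PV_t at t = 4.0000: 10.611702
  t * PV_t at t = 4.5000: 11.573597
  t * PV_t at t = 5.0000: 12.466846
  t * PV_t at t = 5.5000: 13.294746
  t * PV_t at t = 6.0000: 14.060455
  t * PV_t at t = 6.5000: 14.766999
  t * PV_t at t = 7.0000: 15.417278
  t * PV_t at t = 7.5000: 16.014069
  t * PV_t at t = 8.0000: 16.560033
  t * PV_t at t = 8.5000: 17.057717
  t * PV_t at t = 9.0000: 17.509560
  t * PV_t at t = 9.5000: 17.917900
  t * PV_t at t = 10.0000: 556.078229
Macaulay duration D = 774.151083 / 103.668307 = 7.467577
Modified duration = D / (1 + y/m) = 7.467577 / (1 + 0.031500) = 7.239532


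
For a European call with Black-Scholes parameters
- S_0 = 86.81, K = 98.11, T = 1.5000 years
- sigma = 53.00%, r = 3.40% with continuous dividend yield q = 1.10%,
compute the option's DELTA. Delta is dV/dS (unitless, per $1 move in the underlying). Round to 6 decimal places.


d1 = 0.1891923088; d2 = -0.4599224731
phi(d1) = 0.3918659750; exp(-qT) = 0.9836353794; exp(-rT) = 0.9502786705
N(d1) = 0.5750289522
Delta = exp(-qT) * N(d1) = 0.9836353794 * 0.5750289522 = 0.565619

Answer: Delta = 0.565619


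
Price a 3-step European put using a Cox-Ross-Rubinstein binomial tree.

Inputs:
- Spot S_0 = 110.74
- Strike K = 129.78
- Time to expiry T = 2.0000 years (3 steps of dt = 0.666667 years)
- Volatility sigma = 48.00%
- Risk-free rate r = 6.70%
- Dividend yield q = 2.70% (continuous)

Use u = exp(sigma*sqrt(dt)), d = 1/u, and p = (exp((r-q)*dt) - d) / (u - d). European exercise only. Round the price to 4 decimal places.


dt = T/N = 0.666667
u = exp(sigma*sqrt(dt)) = 1.479817; d = 1/u = 0.675759
p = (exp((r-q)*dt) - d) / (u - d) = 0.436867
Discount per step: exp(-r*dt) = 0.956316
Stock lattice S(k, i) with i counting down-moves:
  k=0: S(0,0) = 110.7400
  k=1: S(1,0) = 163.8749; S(1,1) = 74.8336
  k=2: S(2,0) = 242.5049; S(2,1) = 110.7400; S(2,2) = 50.5695
  k=3: S(3,0) = 358.8628; S(3,1) = 163.8749; S(3,2) = 74.8336; S(3,3) = 34.1728
Terminal payoffs V(N, i) = max(K - S_T, 0):
  V(3,0) = 0.000000; V(3,1) = 0.000000; V(3,2) = 54.946417; V(3,3) = 95.607199
Backward induction: V(k, i) = exp(-r*dt) * [p * V(k+1, i) + (1-p) * V(k+1, i+1)].
  V(2,0) = exp(-r*dt) * [p*0.000000 + (1-p)*0.000000] = 0.000000
  V(2,1) = exp(-r*dt) * [p*0.000000 + (1-p)*54.946417] = 29.590478
  V(2,2) = exp(-r*dt) * [p*54.946417 + (1-p)*95.607199] = 74.443336
  V(1,0) = exp(-r*dt) * [p*0.000000 + (1-p)*29.590478] = 15.935459
  V(1,1) = exp(-r*dt) * [p*29.590478 + (1-p)*74.443336] = 52.452613
  V(0,0) = exp(-r*dt) * [p*15.935459 + (1-p)*52.452613] = 34.905043

Answer: Price = V(0,0) = 34.9050


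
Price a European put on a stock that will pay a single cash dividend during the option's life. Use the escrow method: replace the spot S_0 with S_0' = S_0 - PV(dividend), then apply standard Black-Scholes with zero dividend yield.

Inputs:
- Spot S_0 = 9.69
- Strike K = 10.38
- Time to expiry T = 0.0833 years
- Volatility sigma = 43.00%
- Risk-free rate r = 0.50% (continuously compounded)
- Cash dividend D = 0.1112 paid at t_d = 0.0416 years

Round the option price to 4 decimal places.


PV(D) = D * exp(-r * t_d) = 0.1112 * 0.99979202 = 0.11117687
S_0' = S_0 - PV(D) = 9.6900 - 0.11117687 = 9.57882313
d1 = (ln(S_0'/K) + (r + sigma^2/2)*T) / (sigma*sqrt(T)) = -0.58183213
d2 = d1 - sigma*sqrt(T) = -0.70593761
exp(-rT) = 0.99958359
N(-d1) = 0.71966012; N(-d2) = 0.75988653
P = K * exp(-rT) * N(-d2) - S_0' * N(-d1) = 10.3800 * 0.99958359 * 0.75988653 - 9.57882313 * 0.71966012 = 0.9908

Answer: Price = 0.9908


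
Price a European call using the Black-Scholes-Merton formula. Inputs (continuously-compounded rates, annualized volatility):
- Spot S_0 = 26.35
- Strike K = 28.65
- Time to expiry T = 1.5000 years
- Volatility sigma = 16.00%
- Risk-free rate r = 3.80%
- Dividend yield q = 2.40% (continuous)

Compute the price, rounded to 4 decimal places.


Answer: Price = 1.3295

Derivation:
d1 = (ln(S/K) + (r - q + 0.5*sigma^2) * T) / (sigma * sqrt(T)) = -0.22190932
d2 = d1 - sigma * sqrt(T) = -0.41786850
exp(-rT) = 0.94459407; exp(-qT) = 0.96464029
C = S_0 * exp(-qT) * N(d1) - K * exp(-rT) * N(d2)
N(d1) = 0.41219224; N(d2) = 0.33802163
C = 26.3500 * 0.96464029 * 0.41219224 - 28.6500 * 0.94459407 * 0.33802163 = 1.3295


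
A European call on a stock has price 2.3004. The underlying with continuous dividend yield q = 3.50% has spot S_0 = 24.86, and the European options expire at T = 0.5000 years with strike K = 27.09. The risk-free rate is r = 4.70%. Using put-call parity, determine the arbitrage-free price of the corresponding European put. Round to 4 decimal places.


Answer: Put price = 4.3325

Derivation:
Put-call parity: C - P = S_0 * exp(-qT) - K * exp(-rT).
S_0 * exp(-qT) = 24.8600 * 0.98265224 = 24.42873458
K * exp(-rT) = 27.0900 * 0.97677397 = 26.46080697
P = C - S*exp(-qT) + K*exp(-rT)
P = 2.3004 - 24.42873458 + 26.46080697 = 4.3325


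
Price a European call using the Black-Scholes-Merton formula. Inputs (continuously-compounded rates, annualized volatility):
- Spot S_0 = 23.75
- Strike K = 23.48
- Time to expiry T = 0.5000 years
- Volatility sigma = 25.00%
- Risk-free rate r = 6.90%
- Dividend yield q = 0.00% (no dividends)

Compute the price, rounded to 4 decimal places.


Answer: Price = 2.2231

Derivation:
d1 = (ln(S/K) + (r - q + 0.5*sigma^2) * T) / (sigma * sqrt(T)) = 0.34822766
d2 = d1 - sigma * sqrt(T) = 0.17145097
exp(-rT) = 0.96608834; exp(-qT) = 1.00000000
C = S_0 * exp(-qT) * N(d1) - K * exp(-rT) * N(d2)
N(d1) = 0.63616539; N(d2) = 0.56806541
C = 23.7500 * 1.00000000 * 0.63616539 - 23.4800 * 0.96608834 * 0.56806541 = 2.2231


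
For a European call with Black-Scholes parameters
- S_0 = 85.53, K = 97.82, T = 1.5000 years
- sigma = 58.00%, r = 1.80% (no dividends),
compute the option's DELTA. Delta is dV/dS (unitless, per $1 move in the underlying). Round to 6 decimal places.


Answer: Delta = 0.580893

Derivation:
d1 = 0.2041778320; d2 = -0.5061741934
phi(d1) = 0.3907126785; exp(-qT) = 1.0000000000; exp(-rT) = 0.9733612415
N(d1) = 0.5808927330
Delta = exp(-qT) * N(d1) = 1.0000000000 * 0.5808927330 = 0.580893


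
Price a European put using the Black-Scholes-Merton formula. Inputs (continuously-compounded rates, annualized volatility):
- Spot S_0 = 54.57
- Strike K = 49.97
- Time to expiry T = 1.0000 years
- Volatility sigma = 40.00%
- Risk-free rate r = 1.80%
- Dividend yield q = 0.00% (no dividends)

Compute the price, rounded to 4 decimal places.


Answer: Price = 5.7524

Derivation:
d1 = (ln(S/K) + (r - q + 0.5*sigma^2) * T) / (sigma * sqrt(T)) = 0.46515364
d2 = d1 - sigma * sqrt(T) = 0.06515364
exp(-rT) = 0.98216103; exp(-qT) = 1.00000000
P = K * exp(-rT) * N(-d2) - S_0 * exp(-qT) * N(-d1)
N(-d1) = 0.32091072; N(-d2) = 0.47402584
P = 49.9700 * 0.98216103 * 0.47402584 - 54.5700 * 1.00000000 * 0.32091072 = 5.7524


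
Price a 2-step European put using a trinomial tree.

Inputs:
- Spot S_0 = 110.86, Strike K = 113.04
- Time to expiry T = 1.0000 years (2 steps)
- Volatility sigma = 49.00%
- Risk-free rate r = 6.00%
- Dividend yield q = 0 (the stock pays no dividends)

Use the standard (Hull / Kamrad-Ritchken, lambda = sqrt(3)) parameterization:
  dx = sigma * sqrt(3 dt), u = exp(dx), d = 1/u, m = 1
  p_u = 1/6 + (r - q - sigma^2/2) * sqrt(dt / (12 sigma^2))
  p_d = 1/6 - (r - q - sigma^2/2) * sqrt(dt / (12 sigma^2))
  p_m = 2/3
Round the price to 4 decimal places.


dt = T/N = 0.500000; dx = sigma*sqrt(3*dt) = 0.600125
u = exp(dx) = 1.822347; d = 1/u = 0.548743
p_u = 0.141651, p_m = 0.666667, p_d = 0.191682
Discount per step: exp(-r*dt) = 0.970446
Stock lattice S(k, j) with j the centered position index:
  k=0: S(0,+0) = 110.8600
  k=1: S(1,-1) = 60.8337; S(1,+0) = 110.8600; S(1,+1) = 202.0253
  k=2: S(2,-2) = 33.3820; S(2,-1) = 60.8337; S(2,+0) = 110.8600; S(2,+1) = 202.0253; S(2,+2) = 368.1602
Terminal payoffs V(N, j) = max(K - S_T, 0):
  V(2,-2) = 79.657955; V(2,-1) = 52.206346; V(2,+0) = 2.180000; V(2,+1) = 0.000000; V(2,+2) = 0.000000
Backward induction: V(k, j) = exp(-r*dt) * [p_u * V(k+1, j+1) + p_m * V(k+1, j) + p_d * V(k+1, j-1)]
  V(1,-1) = exp(-r*dt) * [p_u*2.180000 + p_m*52.206346 + p_d*79.657955] = 48.893035
  V(1,+0) = exp(-r*dt) * [p_u*0.000000 + p_m*2.180000 + p_d*52.206346] = 11.121660
  V(1,+1) = exp(-r*dt) * [p_u*0.000000 + p_m*0.000000 + p_d*2.180000] = 0.405518
  V(0,+0) = exp(-r*dt) * [p_u*0.405518 + p_m*11.121660 + p_d*48.893035] = 16.346001

Answer: Price = V(0,0) = 16.3460


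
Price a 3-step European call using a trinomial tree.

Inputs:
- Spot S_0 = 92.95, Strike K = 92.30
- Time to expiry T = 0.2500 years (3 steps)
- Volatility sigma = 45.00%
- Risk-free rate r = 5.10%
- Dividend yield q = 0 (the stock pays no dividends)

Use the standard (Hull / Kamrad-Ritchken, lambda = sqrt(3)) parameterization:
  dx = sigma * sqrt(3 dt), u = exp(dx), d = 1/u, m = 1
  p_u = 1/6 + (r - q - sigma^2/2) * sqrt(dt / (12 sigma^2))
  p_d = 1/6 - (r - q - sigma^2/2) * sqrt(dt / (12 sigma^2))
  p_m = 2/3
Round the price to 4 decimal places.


Answer: Price = V(0,0) = 8.5275

Derivation:
dt = T/N = 0.083333; dx = sigma*sqrt(3*dt) = 0.225000
u = exp(dx) = 1.252323; d = 1/u = 0.798516
p_u = 0.157361, p_m = 0.666667, p_d = 0.175972
Discount per step: exp(-r*dt) = 0.995759
Stock lattice S(k, j) with j the centered position index:
  k=0: S(0,+0) = 92.9500
  k=1: S(1,-1) = 74.2221; S(1,+0) = 92.9500; S(1,+1) = 116.4034
  k=2: S(2,-2) = 59.2675; S(2,-1) = 74.2221; S(2,+0) = 92.9500; S(2,+1) = 116.4034; S(2,+2) = 145.7746
  k=3: S(3,-3) = 47.3261; S(3,-2) = 59.2675; S(3,-1) = 74.2221; S(3,+0) = 92.9500; S(3,+1) = 116.4034; S(3,+2) = 145.7746; S(3,+3) = 182.5569
Terminal payoffs V(N, j) = max(S_T - K, 0):
  V(3,-3) = 0.000000; V(3,-2) = 0.000000; V(3,-1) = 0.000000; V(3,+0) = 0.650000; V(3,+1) = 24.103396; V(3,+2) = 53.474618; V(3,+3) = 90.256865
Backward induction: V(k, j) = exp(-r*dt) * [p_u * V(k+1, j+1) + p_m * V(k+1, j) + p_d * V(k+1, j-1)]
  V(2,-2) = exp(-r*dt) * [p_u*0.000000 + p_m*0.000000 + p_d*0.000000] = 0.000000
  V(2,-1) = exp(-r*dt) * [p_u*0.650000 + p_m*0.000000 + p_d*0.000000] = 0.101851
  V(2,+0) = exp(-r*dt) * [p_u*24.103396 + p_m*0.650000 + p_d*0.000000] = 4.208347
  V(2,+1) = exp(-r*dt) * [p_u*53.474618 + p_m*24.103396 + p_d*0.650000] = 24.493818
  V(2,+2) = exp(-r*dt) * [p_u*90.256865 + p_m*53.474618 + p_d*24.103396] = 53.864781
  V(1,-1) = exp(-r*dt) * [p_u*4.208347 + p_m*0.101851 + p_d*0.000000] = 0.727034
  V(1,+0) = exp(-r*dt) * [p_u*24.493818 + p_m*4.208347 + p_d*0.101851] = 6.649541
  V(1,+1) = exp(-r*dt) * [p_u*53.864781 + p_m*24.493818 + p_d*4.208347] = 25.437646
  V(0,+0) = exp(-r*dt) * [p_u*25.437646 + p_m*6.649541 + p_d*0.727034] = 8.527542


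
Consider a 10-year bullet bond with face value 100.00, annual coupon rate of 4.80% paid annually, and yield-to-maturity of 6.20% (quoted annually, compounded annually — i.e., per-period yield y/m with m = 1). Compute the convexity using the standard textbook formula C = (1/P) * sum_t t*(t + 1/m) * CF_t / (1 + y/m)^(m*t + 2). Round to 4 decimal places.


Coupon per period c = face * coupon_rate / m = 4.800000
Periods per year m = 1; per-period yield y/m = 0.062000
Number of cashflows N = 10
Cashflows (t years, CF_t, discount factor 1/(1+y/m)^(m*t), PV):
  t = 1.0000: CF_t = 4.800000, DF = 0.941620, PV = 4.519774
  t = 2.0000: CF_t = 4.800000, DF = 0.886647, PV = 4.255908
  t = 3.0000: CF_t = 4.800000, DF = 0.834885, PV = 4.007446
  t = 4.0000: CF_t = 4.800000, DF = 0.786144, PV = 3.773490
  t = 5.0000: CF_t = 4.800000, DF = 0.740248, PV = 3.553192
  t = 6.0000: CF_t = 4.800000, DF = 0.697032, PV = 3.345755
  t = 7.0000: CF_t = 4.800000, DF = 0.656339, PV = 3.150428
  t = 8.0000: CF_t = 4.800000, DF = 0.618022, PV = 2.966505
  t = 9.0000: CF_t = 4.800000, DF = 0.581942, PV = 2.793319
  t = 10.0000: CF_t = 104.800000, DF = 0.547968, PV = 57.426998
Price P = sum_t PV_t = 89.792815
Convexity numerator sum_t t*(t + 1/m) * CF_t / (1+y/m)^(m*t + 2):
  t = 1.0000: term = 8.014892
  t = 2.0000: term = 22.640938
  t = 3.0000: term = 42.638302
  t = 4.0000: term = 66.915100
  t = 5.0000: term = 94.512853
  t = 6.0000: term = 124.593215
  t = 7.0000: term = 156.425882
  t = 8.0000: term = 189.377582
  t = 9.0000: term = 222.902050
  t = 10.0000: term = 5600.925124
Convexity = (1/P) * sum = 6528.945940 / 89.792815 = 72.711229

Answer: Convexity = 72.7112


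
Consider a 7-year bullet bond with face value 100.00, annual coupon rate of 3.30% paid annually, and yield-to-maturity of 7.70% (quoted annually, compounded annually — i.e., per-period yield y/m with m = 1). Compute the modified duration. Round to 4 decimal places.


Answer: Modified duration = 5.8084

Derivation:
Coupon per period c = face * coupon_rate / m = 3.300000
Periods per year m = 1; per-period yield y/m = 0.077000
Number of cashflows N = 7
Cashflows (t years, CF_t, discount factor 1/(1+y/m)^(m*t), PV):
  t = 1.0000: CF_t = 3.300000, DF = 0.928505, PV = 3.064067
  t = 2.0000: CF_t = 3.300000, DF = 0.862122, PV = 2.845002
  t = 3.0000: CF_t = 3.300000, DF = 0.800484, PV = 2.641599
  t = 4.0000: CF_t = 3.300000, DF = 0.743254, PV = 2.452738
  t = 5.0000: CF_t = 3.300000, DF = 0.690115, PV = 2.277380
  t = 6.0000: CF_t = 3.300000, DF = 0.640775, PV = 2.114559
  t = 7.0000: CF_t = 103.300000, DF = 0.594963, PV = 61.459695
Price P = sum_t PV_t = 76.855038
First compute Macaulay numerator sum_t t * PV_t:
  t * PV_t at t = 1.0000: 3.064067
  t * PV_t at t = 2.0000: 5.690003
  t * PV_t at t = 3.0000: 7.924796
  t * PV_t at t = 4.0000: 9.810951
  t * PV_t at t = 5.0000: 11.386898
  t * PV_t at t = 6.0000: 12.687351
  t * PV_t at t = 7.0000: 430.217863
Macaulay duration D = 480.781930 / 76.855038 = 6.255698
Modified duration = D / (1 + y/m) = 6.255698 / (1 + 0.077000) = 5.808448


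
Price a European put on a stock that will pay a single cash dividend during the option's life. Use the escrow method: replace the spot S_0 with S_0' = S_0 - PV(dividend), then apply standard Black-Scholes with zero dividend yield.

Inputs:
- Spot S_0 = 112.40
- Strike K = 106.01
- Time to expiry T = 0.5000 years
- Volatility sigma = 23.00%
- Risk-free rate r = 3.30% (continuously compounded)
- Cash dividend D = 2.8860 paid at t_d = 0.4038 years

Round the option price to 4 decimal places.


PV(D) = D * exp(-r * t_d) = 2.8860 * 0.98676299 = 2.84779799
S_0' = S_0 - PV(D) = 112.4000 - 2.84779799 = 109.55220201
d1 = (ln(S_0'/K) + (r + sigma^2/2)*T) / (sigma*sqrt(T)) = 0.38486738
d2 = d1 - sigma*sqrt(T) = 0.22223282
exp(-rT) = 0.98363538
N(-d1) = 0.35016784; N(-d2) = 0.41206632
P = K * exp(-rT) * N(-d2) - S_0' * N(-d1) = 106.0100 * 0.98363538 * 0.41206632 - 109.55220201 * 0.35016784 = 4.6066

Answer: Price = 4.6066


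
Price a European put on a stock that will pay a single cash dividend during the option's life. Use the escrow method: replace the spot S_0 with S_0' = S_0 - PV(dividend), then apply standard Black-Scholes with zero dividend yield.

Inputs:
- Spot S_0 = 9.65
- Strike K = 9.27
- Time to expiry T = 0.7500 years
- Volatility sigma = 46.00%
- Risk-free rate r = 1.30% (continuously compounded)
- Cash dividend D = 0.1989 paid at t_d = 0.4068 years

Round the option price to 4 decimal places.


Answer: Price = 1.3387

Derivation:
PV(D) = D * exp(-r * t_d) = 0.1989 * 0.99472556 = 0.19785091
S_0' = S_0 - PV(D) = 9.6500 - 0.19785091 = 9.45214909
d1 = (ln(S_0'/K) + (r + sigma^2/2)*T) / (sigma*sqrt(T)) = 0.27250620
d2 = d1 - sigma*sqrt(T) = -0.12586549
exp(-rT) = 0.99029738
N(-d1) = 0.39261641; N(-d2) = 0.55008080
P = K * exp(-rT) * N(-d2) - S_0' * N(-d1) = 9.2700 * 0.99029738 * 0.55008080 - 9.45214909 * 0.39261641 = 1.3387


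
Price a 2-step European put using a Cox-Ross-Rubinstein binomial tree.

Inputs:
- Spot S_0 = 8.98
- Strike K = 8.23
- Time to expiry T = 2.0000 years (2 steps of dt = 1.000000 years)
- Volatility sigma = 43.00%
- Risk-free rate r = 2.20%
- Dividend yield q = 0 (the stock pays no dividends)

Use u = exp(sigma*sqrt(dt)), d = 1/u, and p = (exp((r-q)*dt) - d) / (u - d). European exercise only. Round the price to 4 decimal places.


dt = T/N = 1.000000
u = exp(sigma*sqrt(dt)) = 1.537258; d = 1/u = 0.650509
p = (exp((r-q)*dt) - d) / (u - d) = 0.419211
Discount per step: exp(-r*dt) = 0.978240
Stock lattice S(k, i) with i counting down-moves:
  k=0: S(0,0) = 8.9800
  k=1: S(1,0) = 13.8046; S(1,1) = 5.8416
  k=2: S(2,0) = 21.2212; S(2,1) = 8.9800; S(2,2) = 3.8000
Terminal payoffs V(N, i) = max(K - S_T, 0):
  V(2,0) = 0.000000; V(2,1) = 0.000000; V(2,2) = 4.430005
Backward induction: V(k, i) = exp(-r*dt) * [p * V(k+1, i) + (1-p) * V(k+1, i+1)].
  V(1,0) = exp(-r*dt) * [p*0.000000 + (1-p)*0.000000] = 0.000000
  V(1,1) = exp(-r*dt) * [p*0.000000 + (1-p)*4.430005] = 2.516912
  V(0,0) = exp(-r*dt) * [p*0.000000 + (1-p)*2.516912] = 1.429987

Answer: Price = V(0,0) = 1.4300


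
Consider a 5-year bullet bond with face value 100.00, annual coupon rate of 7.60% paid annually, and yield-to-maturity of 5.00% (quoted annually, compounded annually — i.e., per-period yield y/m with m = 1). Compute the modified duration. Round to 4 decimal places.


Answer: Modified duration = 4.1711

Derivation:
Coupon per period c = face * coupon_rate / m = 7.600000
Periods per year m = 1; per-period yield y/m = 0.050000
Number of cashflows N = 5
Cashflows (t years, CF_t, discount factor 1/(1+y/m)^(m*t), PV):
  t = 1.0000: CF_t = 7.600000, DF = 0.952381, PV = 7.238095
  t = 2.0000: CF_t = 7.600000, DF = 0.907029, PV = 6.893424
  t = 3.0000: CF_t = 7.600000, DF = 0.863838, PV = 6.565166
  t = 4.0000: CF_t = 7.600000, DF = 0.822702, PV = 6.252539
  t = 5.0000: CF_t = 107.600000, DF = 0.783526, PV = 84.307416
Price P = sum_t PV_t = 111.256639
First compute Macaulay numerator sum_t t * PV_t:
  t * PV_t at t = 1.0000: 7.238095
  t * PV_t at t = 2.0000: 13.786848
  t * PV_t at t = 3.0000: 19.695497
  t * PV_t at t = 4.0000: 25.010155
  t * PV_t at t = 5.0000: 421.537078
Macaulay duration D = 487.267673 / 111.256639 = 4.379673
Modified duration = D / (1 + y/m) = 4.379673 / (1 + 0.050000) = 4.171117


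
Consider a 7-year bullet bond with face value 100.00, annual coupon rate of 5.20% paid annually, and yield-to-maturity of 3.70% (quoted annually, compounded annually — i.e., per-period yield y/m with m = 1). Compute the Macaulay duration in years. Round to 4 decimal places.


Coupon per period c = face * coupon_rate / m = 5.200000
Periods per year m = 1; per-period yield y/m = 0.037000
Number of cashflows N = 7
Cashflows (t years, CF_t, discount factor 1/(1+y/m)^(m*t), PV):
  t = 1.0000: CF_t = 5.200000, DF = 0.964320, PV = 5.014465
  t = 2.0000: CF_t = 5.200000, DF = 0.929913, PV = 4.835549
  t = 3.0000: CF_t = 5.200000, DF = 0.896734, PV = 4.663018
  t = 4.0000: CF_t = 5.200000, DF = 0.864739, PV = 4.496642
  t = 5.0000: CF_t = 5.200000, DF = 0.833885, PV = 4.336203
  t = 6.0000: CF_t = 5.200000, DF = 0.804132, PV = 4.181488
  t = 7.0000: CF_t = 105.200000, DF = 0.775441, PV = 81.576383
Price P = sum_t PV_t = 109.103747
Macaulay numerator sum_t t * PV_t:
  t * PV_t at t = 1.0000: 5.014465
  t * PV_t at t = 2.0000: 9.671099
  t * PV_t at t = 3.0000: 13.989053
  t * PV_t at t = 4.0000: 17.986568
  t * PV_t at t = 5.0000: 21.681013
  t * PV_t at t = 6.0000: 25.088925
  t * PV_t at t = 7.0000: 571.034681
Macaulay duration D = (sum_t t * PV_t) / P = 664.465804 / 109.103747 = 6.090220

Answer: Macaulay duration = 6.0902 years


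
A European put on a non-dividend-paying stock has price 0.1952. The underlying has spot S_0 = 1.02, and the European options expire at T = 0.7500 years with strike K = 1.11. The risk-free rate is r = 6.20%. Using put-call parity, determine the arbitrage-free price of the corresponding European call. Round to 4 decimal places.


Answer: Call price = 0.1556

Derivation:
Put-call parity: C - P = S_0 * exp(-qT) - K * exp(-rT).
S_0 * exp(-qT) = 1.0200 * 1.00000000 = 1.02000000
K * exp(-rT) = 1.1100 * 0.95456456 = 1.05956666
C = P + S*exp(-qT) - K*exp(-rT)
C = 0.1952 + 1.02000000 - 1.05956666 = 0.1556


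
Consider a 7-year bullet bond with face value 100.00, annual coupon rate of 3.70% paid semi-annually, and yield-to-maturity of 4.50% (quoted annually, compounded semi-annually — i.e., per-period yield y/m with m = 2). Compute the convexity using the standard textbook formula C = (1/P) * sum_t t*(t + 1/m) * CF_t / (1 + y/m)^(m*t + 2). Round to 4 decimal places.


Answer: Convexity = 42.7157

Derivation:
Coupon per period c = face * coupon_rate / m = 1.850000
Periods per year m = 2; per-period yield y/m = 0.022500
Number of cashflows N = 14
Cashflows (t years, CF_t, discount factor 1/(1+y/m)^(m*t), PV):
  t = 0.5000: CF_t = 1.850000, DF = 0.977995, PV = 1.809291
  t = 1.0000: CF_t = 1.850000, DF = 0.956474, PV = 1.769478
  t = 1.5000: CF_t = 1.850000, DF = 0.935427, PV = 1.730541
  t = 2.0000: CF_t = 1.850000, DF = 0.914843, PV = 1.692460
  t = 2.5000: CF_t = 1.850000, DF = 0.894712, PV = 1.655218
  t = 3.0000: CF_t = 1.850000, DF = 0.875024, PV = 1.618795
  t = 3.5000: CF_t = 1.850000, DF = 0.855769, PV = 1.583173
  t = 4.0000: CF_t = 1.850000, DF = 0.836938, PV = 1.548336
  t = 4.5000: CF_t = 1.850000, DF = 0.818522, PV = 1.514265
  t = 5.0000: CF_t = 1.850000, DF = 0.800510, PV = 1.480944
  t = 5.5000: CF_t = 1.850000, DF = 0.782895, PV = 1.448356
  t = 6.0000: CF_t = 1.850000, DF = 0.765667, PV = 1.416485
  t = 6.5000: CF_t = 1.850000, DF = 0.748819, PV = 1.385315
  t = 7.0000: CF_t = 101.850000, DF = 0.732341, PV = 74.588968
Price P = sum_t PV_t = 95.241624
Convexity numerator sum_t t*(t + 1/m) * CF_t / (1+y/m)^(m*t + 2):
  t = 0.5000: term = 0.865270
  t = 1.0000: term = 2.538690
  t = 1.5000: term = 4.965653
  t = 2.0000: term = 8.093975
  t = 2.5000: term = 11.873801
  t = 3.0000: term = 16.257527
  t = 3.5000: term = 21.199710
  t = 4.0000: term = 26.656987
  t = 4.5000: term = 32.588004
  t = 5.0000: term = 38.953333
  t = 5.5000: term = 45.715403
  t = 6.0000: term = 52.838430
  t = 6.5000: term = 60.288347
  t = 7.0000: term = 3745.478167
Convexity = (1/P) * sum = 4068.313298 / 95.241624 = 42.715707


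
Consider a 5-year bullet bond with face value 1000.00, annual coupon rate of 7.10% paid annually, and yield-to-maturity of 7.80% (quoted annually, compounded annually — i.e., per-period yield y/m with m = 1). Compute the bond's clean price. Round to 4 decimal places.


Answer: Price = 971.9031

Derivation:
Coupon per period c = face * coupon_rate / m = 71.000000
Periods per year m = 1; per-period yield y/m = 0.078000
Number of cashflows N = 5
Cashflows (t years, CF_t, discount factor 1/(1+y/m)^(m*t), PV):
  t = 1.0000: CF_t = 71.000000, DF = 0.927644, PV = 65.862709
  t = 2.0000: CF_t = 71.000000, DF = 0.860523, PV = 61.097132
  t = 3.0000: CF_t = 71.000000, DF = 0.798259, PV = 56.676375
  t = 4.0000: CF_t = 71.000000, DF = 0.740500, PV = 52.575487
  t = 5.0000: CF_t = 1071.000000, DF = 0.686920, PV = 735.691378
Price P = sum_t PV_t = 971.903082


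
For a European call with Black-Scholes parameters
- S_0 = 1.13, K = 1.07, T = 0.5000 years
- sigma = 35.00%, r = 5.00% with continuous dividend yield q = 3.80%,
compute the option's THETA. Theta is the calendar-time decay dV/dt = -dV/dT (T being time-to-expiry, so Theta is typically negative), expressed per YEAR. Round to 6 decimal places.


d1 = 0.3684389349; d2 = 0.1209515614
phi(d1) = 0.3727631090; exp(-qT) = 0.9811793622; exp(-rT) = 0.9753099120
Theta = -S*exp(-qT)*phi(d1)*sigma/(2*sqrt(T)) - r*K*exp(-rT)*N(d2) + q*S*exp(-qT)*N(d1)
N(d1) = 0.6437270149; N(d2) = 0.5481352991; sqrt(T) = 0.7071067812
Term 1 = -1.1300 * 0.9811793622 * 0.3727631090 * 0.3500 / (2 * 0.7071067812) = -0.1022852050
Term 2 = -0.0500 * 1.0700 * 0.9753099120 * 0.5481352991 = -0.0286011958
Term 3 = 0.0380 * 1.1300 * 0.9811793622 * 0.6437270149 = 0.0271214048
Theta = -0.1022852050 + (-0.0286011958) + (0.0271214048) = -0.103765

Answer: Theta = -0.103765


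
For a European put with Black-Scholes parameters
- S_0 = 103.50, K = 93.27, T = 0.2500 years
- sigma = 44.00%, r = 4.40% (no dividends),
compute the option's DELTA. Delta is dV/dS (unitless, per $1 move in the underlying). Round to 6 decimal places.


Answer: Delta = -0.263347

Derivation:
d1 = 0.6330595453; d2 = 0.4130595453
phi(d1) = 0.3265015029; exp(-qT) = 1.0000000000; exp(-rT) = 0.9890602788
N(-d1) = 0.2633473795
Delta = -exp(-qT) * N(-d1) = -1.0000000000 * 0.2633473795 = -0.263347


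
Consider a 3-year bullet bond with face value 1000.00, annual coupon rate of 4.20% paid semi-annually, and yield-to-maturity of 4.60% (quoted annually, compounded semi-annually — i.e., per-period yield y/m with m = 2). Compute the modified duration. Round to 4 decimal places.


Answer: Modified duration = 2.7849

Derivation:
Coupon per period c = face * coupon_rate / m = 21.000000
Periods per year m = 2; per-period yield y/m = 0.023000
Number of cashflows N = 6
Cashflows (t years, CF_t, discount factor 1/(1+y/m)^(m*t), PV):
  t = 0.5000: CF_t = 21.000000, DF = 0.977517, PV = 20.527859
  t = 1.0000: CF_t = 21.000000, DF = 0.955540, PV = 20.066334
  t = 1.5000: CF_t = 21.000000, DF = 0.934056, PV = 19.615184
  t = 2.0000: CF_t = 21.000000, DF = 0.913056, PV = 19.174178
  t = 2.5000: CF_t = 21.000000, DF = 0.892528, PV = 18.743087
  t = 3.0000: CF_t = 1021.000000, DF = 0.872461, PV = 890.783040
Price P = sum_t PV_t = 988.909683
First compute Macaulay numerator sum_t t * PV_t:
  t * PV_t at t = 0.5000: 10.263930
  t * PV_t at t = 1.0000: 20.066334
  t * PV_t at t = 1.5000: 29.422776
  t * PV_t at t = 2.0000: 38.348356
  t * PV_t at t = 2.5000: 46.857718
  t * PV_t at t = 3.0000: 2672.349121
Macaulay duration D = 2817.308235 / 988.909683 = 2.848903
Modified duration = D / (1 + y/m) = 2.848903 / (1 + 0.023000) = 2.784852


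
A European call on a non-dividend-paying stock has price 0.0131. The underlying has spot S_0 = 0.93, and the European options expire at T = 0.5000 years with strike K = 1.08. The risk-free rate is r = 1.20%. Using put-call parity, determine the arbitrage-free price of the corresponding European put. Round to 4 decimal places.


Answer: Put price = 0.1566

Derivation:
Put-call parity: C - P = S_0 * exp(-qT) - K * exp(-rT).
S_0 * exp(-qT) = 0.9300 * 1.00000000 = 0.93000000
K * exp(-rT) = 1.0800 * 0.99401796 = 1.07353940
P = C - S*exp(-qT) + K*exp(-rT)
P = 0.0131 - 0.93000000 + 1.07353940 = 0.1566


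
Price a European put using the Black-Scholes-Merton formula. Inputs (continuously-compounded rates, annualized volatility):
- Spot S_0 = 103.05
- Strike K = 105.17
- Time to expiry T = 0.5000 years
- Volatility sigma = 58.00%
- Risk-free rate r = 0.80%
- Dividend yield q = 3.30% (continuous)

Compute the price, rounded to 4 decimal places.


Answer: Price = 18.4905

Derivation:
d1 = (ln(S/K) + (r - q + 0.5*sigma^2) * T) / (sigma * sqrt(T)) = 0.12492923
d2 = d1 - sigma * sqrt(T) = -0.28519270
exp(-rT) = 0.99600799; exp(-qT) = 0.98363538
P = K * exp(-rT) * N(-d2) - S_0 * exp(-qT) * N(-d1)
N(-d1) = 0.45028979; N(-d2) = 0.61225174
P = 105.1700 * 0.99600799 * 0.61225174 - 103.0500 * 0.98363538 * 0.45028979 = 18.4905


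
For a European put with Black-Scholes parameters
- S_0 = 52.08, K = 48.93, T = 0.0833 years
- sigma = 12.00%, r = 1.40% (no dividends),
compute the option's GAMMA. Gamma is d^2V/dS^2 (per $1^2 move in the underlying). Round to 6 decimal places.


d1 = 1.8524020029; d2 = 1.8177679156
phi(d1) = 0.0717451428; exp(-qT) = 1.0000000000; exp(-rT) = 0.9988344797
Gamma = exp(-qT) * phi(d1) / (S * sigma * sqrt(T)) = 1.0000000000 * 0.0717451428 / (52.0800 * 0.1200 * 0.2886173938) = 0.039776

Answer: Gamma = 0.039776


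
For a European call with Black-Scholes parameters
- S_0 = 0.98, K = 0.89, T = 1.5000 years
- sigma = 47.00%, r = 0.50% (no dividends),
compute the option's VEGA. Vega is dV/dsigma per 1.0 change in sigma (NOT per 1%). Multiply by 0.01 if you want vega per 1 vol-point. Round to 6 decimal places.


Answer: Vega = 0.429123

Derivation:
d1 = 0.4681932266; d2 = -0.1074368630
phi(d1) = 0.3575282204; exp(-qT) = 1.0000000000; exp(-rT) = 0.9925280548
Vega = S * exp(-qT) * phi(d1) * sqrt(T) = 0.9800 * 1.0000000000 * 0.3575282204 * 1.2247448714 = 0.429123


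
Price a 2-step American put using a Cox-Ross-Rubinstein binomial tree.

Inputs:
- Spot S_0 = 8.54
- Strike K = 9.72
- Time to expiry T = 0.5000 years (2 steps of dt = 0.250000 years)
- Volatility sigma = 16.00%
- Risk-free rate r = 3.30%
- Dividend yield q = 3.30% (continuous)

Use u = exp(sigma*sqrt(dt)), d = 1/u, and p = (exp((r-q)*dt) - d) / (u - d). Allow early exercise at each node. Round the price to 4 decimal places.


dt = T/N = 0.250000
u = exp(sigma*sqrt(dt)) = 1.083287; d = 1/u = 0.923116
p = (exp((r-q)*dt) - d) / (u - d) = 0.480011
Discount per step: exp(-r*dt) = 0.991784
Stock lattice S(k, i) with i counting down-moves:
  k=0: S(0,0) = 8.5400
  k=1: S(1,0) = 9.2513; S(1,1) = 7.8834
  k=2: S(2,0) = 10.0218; S(2,1) = 8.5400; S(2,2) = 7.2773
Terminal payoffs V(N, i) = max(K - S_T, 0):
  V(2,0) = 0.000000; V(2,1) = 1.180000; V(2,2) = 2.442692
Backward induction: V(k, i) = exp(-r*dt) * [p * V(k+1, i) + (1-p) * V(k+1, i+1)]; then take max(V_cont, immediate exercise) for American.
  V(1,0) = exp(-r*dt) * [p*0.000000 + (1-p)*1.180000] = 0.608546; exercise = 0.468728; V(1,0) = max -> 0.608546
  V(1,1) = exp(-r*dt) * [p*1.180000 + (1-p)*2.442692] = 1.821497; exercise = 1.836586; V(1,1) = max -> 1.836586
  V(0,0) = exp(-r*dt) * [p*0.608546 + (1-p)*1.836586] = 1.236868; exercise = 1.180000; V(0,0) = max -> 1.236868

Answer: Price = V(0,0) = 1.2369


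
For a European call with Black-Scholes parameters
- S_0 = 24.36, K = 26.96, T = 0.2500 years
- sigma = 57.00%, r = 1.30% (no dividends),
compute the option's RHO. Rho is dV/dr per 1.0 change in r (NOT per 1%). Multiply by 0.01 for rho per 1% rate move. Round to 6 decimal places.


Answer: Rho = 2.103815

Derivation:
d1 = -0.2019275200; d2 = -0.4869275200
phi(d1) = 0.3908912484; exp(-qT) = 1.0000000000; exp(-rT) = 0.9967552755
N(d2) = 0.3131548479
Rho = K*T*exp(-rT)*N(d2) = 26.9600 * 0.2500 * 0.9967552755 * 0.3131548479 = 2.103815


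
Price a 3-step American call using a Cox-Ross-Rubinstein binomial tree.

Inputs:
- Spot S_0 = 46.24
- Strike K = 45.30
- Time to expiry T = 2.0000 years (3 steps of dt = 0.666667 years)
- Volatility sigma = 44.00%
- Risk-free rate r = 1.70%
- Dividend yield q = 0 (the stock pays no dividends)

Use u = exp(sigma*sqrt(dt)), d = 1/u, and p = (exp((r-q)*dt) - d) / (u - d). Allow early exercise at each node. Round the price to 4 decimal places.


dt = T/N = 0.666667
u = exp(sigma*sqrt(dt)) = 1.432267; d = 1/u = 0.698194
p = (exp((r-q)*dt) - d) / (u - d) = 0.426666
Discount per step: exp(-r*dt) = 0.988731
Stock lattice S(k, i) with i counting down-moves:
  k=0: S(0,0) = 46.2400
  k=1: S(1,0) = 66.2280; S(1,1) = 32.2845
  k=2: S(2,0) = 94.8562; S(2,1) = 46.2400; S(2,2) = 22.5408
  k=3: S(3,0) = 135.8594; S(3,1) = 66.2280; S(3,2) = 32.2845; S(3,3) = 15.7379
Terminal payoffs V(N, i) = max(S_T - K, 0):
  V(3,0) = 90.559425; V(3,1) = 20.928026; V(3,2) = 0.000000; V(3,3) = 0.000000
Backward induction: V(k, i) = exp(-r*dt) * [p * V(k+1, i) + (1-p) * V(k+1, i+1)]; then take max(V_cont, immediate exercise) for American.
  V(2,0) = exp(-r*dt) * [p*90.559425 + (1-p)*20.928026] = 50.066716; exercise = 49.556215; V(2,0) = max -> 50.066716
  V(2,1) = exp(-r*dt) * [p*20.928026 + (1-p)*0.000000] = 8.828647; exercise = 0.940000; V(2,1) = max -> 8.828647
  V(2,2) = exp(-r*dt) * [p*0.000000 + (1-p)*0.000000] = 0.000000; exercise = 0.000000; V(2,2) = max -> 0.000000
  V(1,0) = exp(-r*dt) * [p*50.066716 + (1-p)*8.828647] = 26.125747; exercise = 20.928026; V(1,0) = max -> 26.125747
  V(1,1) = exp(-r*dt) * [p*8.828647 + (1-p)*0.000000] = 3.724432; exercise = 0.000000; V(1,1) = max -> 3.724432
  V(0,0) = exp(-r*dt) * [p*26.125747 + (1-p)*3.724432] = 13.132626; exercise = 0.940000; V(0,0) = max -> 13.132626

Answer: Price = V(0,0) = 13.1326
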